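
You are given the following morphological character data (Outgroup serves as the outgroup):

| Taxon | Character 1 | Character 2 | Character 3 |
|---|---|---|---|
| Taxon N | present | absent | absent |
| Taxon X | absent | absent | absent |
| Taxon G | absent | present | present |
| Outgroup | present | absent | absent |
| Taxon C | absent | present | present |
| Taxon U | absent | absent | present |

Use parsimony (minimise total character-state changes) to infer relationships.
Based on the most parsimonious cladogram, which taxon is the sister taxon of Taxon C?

Character polarity is set by the outgroup: the derived state is whichever differs from the outgroup's state, so for Character 1 the derived state is 'absent', and for the remaining characters it is 'present'.
Only Taxon C, Taxon G, Taxon U, and Taxon X show the derived state 'absent' for Character 1, supporting them as a clade.
Character 2 (derived state 'present') is shared by Taxon C and Taxon G — a synapomorphy uniting that clade.
Only Taxon C, Taxon G, and Taxon U show the derived state 'present' for Character 3, supporting them as a clade.
Most parsimonious ingroup topology: ((((Taxon G,Taxon C),Taxon U),Taxon X),Taxon N).
Taxon C and Taxon G form a cherry on this tree, so they are sister taxa.

Taxon G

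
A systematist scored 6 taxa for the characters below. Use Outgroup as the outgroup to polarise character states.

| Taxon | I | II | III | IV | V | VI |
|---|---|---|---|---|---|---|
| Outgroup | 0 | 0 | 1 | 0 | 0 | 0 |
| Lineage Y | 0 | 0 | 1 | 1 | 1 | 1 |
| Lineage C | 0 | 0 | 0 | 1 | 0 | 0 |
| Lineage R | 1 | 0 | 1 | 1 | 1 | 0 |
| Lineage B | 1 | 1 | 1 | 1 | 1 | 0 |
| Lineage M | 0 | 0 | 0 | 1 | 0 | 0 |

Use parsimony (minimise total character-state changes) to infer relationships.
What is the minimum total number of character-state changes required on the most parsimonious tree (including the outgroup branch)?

Character polarity is set by the outgroup: the derived state is whichever differs from the outgroup's state, so for III the derived state is '0', and for the remaining characters it is '1'.
I: derived state '1' in Lineage B and Lineage R only — synapomorphy for {Lineage B, Lineage R}.
II: derived state '1' in Lineage B only — an autapomorphy, so it tells us nothing about relationships among taxa.
III: derived state '0' in Lineage C and Lineage M only — synapomorphy for {Lineage C, Lineage M}.
IV (derived state '1') is shared by all ingroup taxa — unites the whole ingroup.
Only Lineage B, Lineage R, and Lineage Y show the derived state '1' for V, supporting them as a clade.
VI (derived state '1') is unique to Lineage Y (autapomorphy; uninformative for grouping).
Most parsimonious ingroup topology: ((Lineage Y,(Lineage R,Lineage B)),(Lineage C,Lineage M)).
Changes per character on this tree: I: 1; II: 1; III: 1; IV: 1; V: 1; VI: 1.
Total = 6.

6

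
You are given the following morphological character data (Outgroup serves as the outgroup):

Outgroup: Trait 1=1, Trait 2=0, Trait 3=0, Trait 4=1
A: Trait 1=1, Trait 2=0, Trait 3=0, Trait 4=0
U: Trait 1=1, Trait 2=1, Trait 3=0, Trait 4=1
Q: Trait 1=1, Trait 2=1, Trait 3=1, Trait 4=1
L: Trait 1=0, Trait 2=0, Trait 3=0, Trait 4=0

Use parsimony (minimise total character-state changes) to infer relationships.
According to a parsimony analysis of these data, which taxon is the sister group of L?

A

Character polarity is set by the outgroup: the derived state is whichever differs from the outgroup's state, so for Trait 1, Trait 4 the derived state is '0', and for the remaining characters it is '1'.
Trait 1 (derived state '0') is unique to L (autapomorphy; uninformative for grouping).
Only Q and U show the derived state '1' for Trait 2, supporting them as a clade.
Trait 3: derived state '1' in Q only — an autapomorphy, so it tells us nothing about relationships among taxa.
Trait 4 (derived state '0') is shared by A and L — a synapomorphy uniting that clade.
Most parsimonious ingroup topology: ((A,L),(U,Q)).
L and A form a cherry on this tree, so they are sister taxa.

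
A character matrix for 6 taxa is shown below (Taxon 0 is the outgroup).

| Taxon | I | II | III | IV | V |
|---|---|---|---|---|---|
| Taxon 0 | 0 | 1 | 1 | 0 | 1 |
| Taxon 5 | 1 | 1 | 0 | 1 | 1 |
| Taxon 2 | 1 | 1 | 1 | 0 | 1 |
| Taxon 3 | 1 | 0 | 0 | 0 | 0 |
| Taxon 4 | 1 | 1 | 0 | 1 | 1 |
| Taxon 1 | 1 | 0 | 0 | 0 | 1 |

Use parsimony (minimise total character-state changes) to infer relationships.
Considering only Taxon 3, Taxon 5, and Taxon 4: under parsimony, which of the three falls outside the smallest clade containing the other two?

Character polarity is set by the outgroup: the derived state is whichever differs from the outgroup's state, so for II, III, V the derived state is '0', and for the remaining characters it is '1'.
All ingroup taxa share the derived state '1' for I; it defines the ingroup but does not resolve relationships within it.
II (derived state '0') is shared by Taxon 1 and Taxon 3 — a synapomorphy uniting that clade.
III (derived state '0') is shared by Taxon 1, Taxon 3, Taxon 4, and Taxon 5 — a synapomorphy uniting that clade.
Only Taxon 4 and Taxon 5 show the derived state '1' for IV, supporting them as a clade.
V: derived state '0' in Taxon 3 only — an autapomorphy, so it tells us nothing about relationships among taxa.
Most parsimonious ingroup topology: (((Taxon 5,Taxon 4),(Taxon 3,Taxon 1)),Taxon 2).
Taxon 5 and Taxon 4 share a more recent common ancestor with each other than either does with Taxon 3, so Taxon 3 is the least closely related of the three.

Taxon 3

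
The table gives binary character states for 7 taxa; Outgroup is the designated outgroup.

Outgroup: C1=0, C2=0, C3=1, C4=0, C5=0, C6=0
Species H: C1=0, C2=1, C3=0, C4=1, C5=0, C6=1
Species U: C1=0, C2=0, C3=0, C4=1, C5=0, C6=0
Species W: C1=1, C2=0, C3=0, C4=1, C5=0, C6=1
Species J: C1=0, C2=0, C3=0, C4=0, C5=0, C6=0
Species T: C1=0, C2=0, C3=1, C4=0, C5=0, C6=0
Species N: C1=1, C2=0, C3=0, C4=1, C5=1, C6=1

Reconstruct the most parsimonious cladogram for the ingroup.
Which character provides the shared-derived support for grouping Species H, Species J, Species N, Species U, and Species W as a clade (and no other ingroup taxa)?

C3

Character polarity is set by the outgroup: the derived state is whichever differs from the outgroup's state, so for C3 the derived state is '0', and for the remaining characters it is '1'.
Only Species N and Species W show the derived state '1' for C1, supporting them as a clade.
C2 (derived state '1') is unique to Species H (autapomorphy; uninformative for grouping).
C3 (derived state '0') is shared by Species H, Species J, Species N, Species U, and Species W — a synapomorphy uniting that clade.
C4: derived state '1' in Species H, Species N, Species U, and Species W only — synapomorphy for {Species H, Species N, Species U, Species W}.
C5: derived state '1' in Species N only — an autapomorphy, so it tells us nothing about relationships among taxa.
C6 (derived state '1') is shared by Species H, Species N, and Species W — a synapomorphy uniting that clade.
Most parsimonious ingroup topology: ((((Species H,(Species W,Species N)),Species U),Species J),Species T).
The clade {Species H, Species J, Species N, Species U, Species W} is supported by C3: its derived state '0' occurs in exactly those taxa and in no other taxon (including the outgroup).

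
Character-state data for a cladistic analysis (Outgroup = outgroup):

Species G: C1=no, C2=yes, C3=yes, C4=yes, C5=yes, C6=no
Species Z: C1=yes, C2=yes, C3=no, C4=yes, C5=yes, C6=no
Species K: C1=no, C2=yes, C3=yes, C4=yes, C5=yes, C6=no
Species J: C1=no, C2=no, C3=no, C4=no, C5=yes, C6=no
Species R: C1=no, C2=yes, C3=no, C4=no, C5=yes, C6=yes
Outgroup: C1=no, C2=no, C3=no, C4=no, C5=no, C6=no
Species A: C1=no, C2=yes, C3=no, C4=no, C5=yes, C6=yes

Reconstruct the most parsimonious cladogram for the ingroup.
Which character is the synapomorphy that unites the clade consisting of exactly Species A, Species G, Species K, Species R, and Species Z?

The outgroup has state 'no' for every character, so 'yes' is the derived state throughout.
C1 (derived state 'yes') is unique to Species Z (autapomorphy; uninformative for grouping).
Only Species A, Species G, Species K, Species R, and Species Z show the derived state 'yes' for C2, supporting them as a clade.
C3 (derived state 'yes') is shared by Species G and Species K — a synapomorphy uniting that clade.
C4 (derived state 'yes') is shared by Species G, Species K, and Species Z — a synapomorphy uniting that clade.
C5 (derived state 'yes') is shared by all ingroup taxa — unites the whole ingroup.
C6 (derived state 'yes') is shared by Species A and Species R — a synapomorphy uniting that clade.
Most parsimonious ingroup topology: (((Species A,Species R),((Species K,Species G),Species Z)),Species J).
The clade {Species A, Species G, Species K, Species R, Species Z} is supported by C2: its derived state 'yes' occurs in exactly those taxa and in no other taxon (including the outgroup).

C2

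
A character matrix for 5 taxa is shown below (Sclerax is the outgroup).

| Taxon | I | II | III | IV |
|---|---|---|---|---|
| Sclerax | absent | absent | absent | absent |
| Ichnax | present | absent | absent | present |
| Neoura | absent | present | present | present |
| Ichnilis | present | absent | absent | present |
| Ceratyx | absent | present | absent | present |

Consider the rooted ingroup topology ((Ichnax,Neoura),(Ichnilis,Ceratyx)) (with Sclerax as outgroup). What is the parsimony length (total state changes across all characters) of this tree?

6

Map each character onto ((Ichnax,Neoura),(Ichnilis,Ceratyx)) (rooted by Sclerax) and count the minimum state changes it requires (Fitch parsimony):
I: 2; II: 2; III: 1; IV: 1.
Total tree length = 6.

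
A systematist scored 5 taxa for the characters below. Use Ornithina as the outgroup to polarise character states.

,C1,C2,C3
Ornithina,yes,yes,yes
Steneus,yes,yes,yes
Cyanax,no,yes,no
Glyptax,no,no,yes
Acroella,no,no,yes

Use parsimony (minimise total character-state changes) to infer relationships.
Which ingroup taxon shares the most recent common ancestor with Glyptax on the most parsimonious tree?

The outgroup has state 'yes' for every character, so 'no' is the derived state throughout.
C1: derived state 'no' in Acroella, Cyanax, and Glyptax only — synapomorphy for {Acroella, Cyanax, Glyptax}.
Only Acroella and Glyptax show the derived state 'no' for C2, supporting them as a clade.
C3 (derived state 'no') is unique to Cyanax (autapomorphy; uninformative for grouping).
Most parsimonious ingroup topology: (Steneus,(Cyanax,(Glyptax,Acroella))).
Glyptax and Acroella form a cherry on this tree, so they are sister taxa.

Acroella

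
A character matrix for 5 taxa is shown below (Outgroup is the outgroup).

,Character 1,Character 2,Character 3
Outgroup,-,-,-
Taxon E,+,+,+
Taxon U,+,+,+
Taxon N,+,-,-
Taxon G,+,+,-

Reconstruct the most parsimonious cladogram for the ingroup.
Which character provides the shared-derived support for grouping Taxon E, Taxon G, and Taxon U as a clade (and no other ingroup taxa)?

Character 2

The outgroup has state '-' for every character, so '+' is the derived state throughout.
Character 1 (derived state '+') is shared by all ingroup taxa — unites the whole ingroup.
Only Taxon E, Taxon G, and Taxon U show the derived state '+' for Character 2, supporting them as a clade.
Character 3: derived state '+' in Taxon E and Taxon U only — synapomorphy for {Taxon E, Taxon U}.
Most parsimonious ingroup topology: (((Taxon E,Taxon U),Taxon G),Taxon N).
The clade {Taxon E, Taxon G, Taxon U} is supported by Character 2: its derived state '+' occurs in exactly those taxa and in no other taxon (including the outgroup).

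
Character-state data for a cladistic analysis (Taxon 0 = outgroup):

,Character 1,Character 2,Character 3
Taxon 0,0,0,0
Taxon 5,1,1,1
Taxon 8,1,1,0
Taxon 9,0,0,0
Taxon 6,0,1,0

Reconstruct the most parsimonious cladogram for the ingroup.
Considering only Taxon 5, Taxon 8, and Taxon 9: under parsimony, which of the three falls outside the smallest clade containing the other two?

The outgroup has state '0' for every character, so '1' is the derived state throughout.
Only Taxon 5 and Taxon 8 show the derived state '1' for Character 1, supporting them as a clade.
Character 2: derived state '1' in Taxon 5, Taxon 6, and Taxon 8 only — synapomorphy for {Taxon 5, Taxon 6, Taxon 8}.
Character 3 (derived state '1') is unique to Taxon 5 (autapomorphy; uninformative for grouping).
Most parsimonious ingroup topology: (((Taxon 5,Taxon 8),Taxon 6),Taxon 9).
Taxon 8 and Taxon 5 share a more recent common ancestor with each other than either does with Taxon 9, so Taxon 9 is the least closely related of the three.

Taxon 9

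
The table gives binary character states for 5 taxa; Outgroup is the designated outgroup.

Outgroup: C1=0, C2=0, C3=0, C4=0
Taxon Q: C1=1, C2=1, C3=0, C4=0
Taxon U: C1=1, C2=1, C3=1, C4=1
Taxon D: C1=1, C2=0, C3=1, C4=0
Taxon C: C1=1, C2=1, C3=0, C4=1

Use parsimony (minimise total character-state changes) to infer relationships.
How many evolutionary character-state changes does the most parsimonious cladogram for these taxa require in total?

5

The outgroup has state '0' for every character, so '1' is the derived state throughout.
All ingroup taxa share the derived state '1' for C1; it defines the ingroup but does not resolve relationships within it.
C2: derived state '1' in Taxon C, Taxon Q, and Taxon U only — synapomorphy for {Taxon C, Taxon Q, Taxon U}.
C3 (state '1') occurs in Taxon D and Taxon U but conflicts with the nesting implied by the other characters — most parsimoniously interpreted as homoplasy.
Only Taxon C and Taxon U show the derived state '1' for C4, supporting them as a clade.
Most parsimonious ingroup topology: ((Taxon Q,(Taxon U,Taxon C)),Taxon D).
Changes per character on this tree: C1: 1; C2: 1; C3: 2; C4: 1.
Total = 5.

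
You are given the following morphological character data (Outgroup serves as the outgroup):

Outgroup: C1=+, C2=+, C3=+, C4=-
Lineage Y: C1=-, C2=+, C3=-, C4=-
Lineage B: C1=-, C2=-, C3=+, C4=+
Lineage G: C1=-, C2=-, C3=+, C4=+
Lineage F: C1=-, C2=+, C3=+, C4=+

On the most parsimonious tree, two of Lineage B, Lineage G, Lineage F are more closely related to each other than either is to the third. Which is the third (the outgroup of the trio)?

Lineage F

Character polarity is set by the outgroup: the derived state is whichever differs from the outgroup's state, so for C1, C2, C3 the derived state is '-', and for the remaining characters it is '+'.
C1 (derived state '-') is shared by all ingroup taxa — unites the whole ingroup.
C2 (derived state '-') is shared by Lineage B and Lineage G — a synapomorphy uniting that clade.
C3 (derived state '-') is unique to Lineage Y (autapomorphy; uninformative for grouping).
C4: derived state '+' in Lineage B, Lineage F, and Lineage G only — synapomorphy for {Lineage B, Lineage F, Lineage G}.
Most parsimonious ingroup topology: (Lineage Y,((Lineage B,Lineage G),Lineage F)).
Lineage B and Lineage G share a more recent common ancestor with each other than either does with Lineage F, so Lineage F is the least closely related of the three.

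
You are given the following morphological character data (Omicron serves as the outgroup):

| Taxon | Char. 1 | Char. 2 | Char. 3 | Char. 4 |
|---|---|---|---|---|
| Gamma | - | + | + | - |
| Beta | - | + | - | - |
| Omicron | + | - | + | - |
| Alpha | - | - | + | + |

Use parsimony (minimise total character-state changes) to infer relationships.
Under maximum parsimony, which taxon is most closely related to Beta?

Character polarity is set by the outgroup: the derived state is whichever differs from the outgroup's state, so for Char. 1, Char. 3 the derived state is '-', and for the remaining characters it is '+'.
All ingroup taxa share the derived state '-' for Char. 1; it defines the ingroup but does not resolve relationships within it.
Only Beta and Gamma show the derived state '+' for Char. 2, supporting them as a clade.
Char. 3 (derived state '-') is unique to Beta (autapomorphy; uninformative for grouping).
Char. 4 (derived state '+') is unique to Alpha (autapomorphy; uninformative for grouping).
Most parsimonious ingroup topology: (Alpha,(Gamma,Beta)).
Beta and Gamma form a cherry on this tree, so they are sister taxa.

Gamma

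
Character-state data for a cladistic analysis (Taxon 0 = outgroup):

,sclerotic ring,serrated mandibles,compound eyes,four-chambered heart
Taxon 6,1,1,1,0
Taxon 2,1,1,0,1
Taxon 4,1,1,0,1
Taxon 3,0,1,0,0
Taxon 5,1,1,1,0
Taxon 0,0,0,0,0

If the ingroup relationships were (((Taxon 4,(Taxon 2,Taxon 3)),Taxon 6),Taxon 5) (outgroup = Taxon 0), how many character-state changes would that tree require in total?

Map each character onto (((Taxon 4,(Taxon 2,Taxon 3)),Taxon 6),Taxon 5) (rooted by Taxon 0) and count the minimum state changes it requires (Fitch parsimony):
sclerotic ring: 2; serrated mandibles: 1; compound eyes: 2; four-chambered heart: 2.
Total tree length = 7.

7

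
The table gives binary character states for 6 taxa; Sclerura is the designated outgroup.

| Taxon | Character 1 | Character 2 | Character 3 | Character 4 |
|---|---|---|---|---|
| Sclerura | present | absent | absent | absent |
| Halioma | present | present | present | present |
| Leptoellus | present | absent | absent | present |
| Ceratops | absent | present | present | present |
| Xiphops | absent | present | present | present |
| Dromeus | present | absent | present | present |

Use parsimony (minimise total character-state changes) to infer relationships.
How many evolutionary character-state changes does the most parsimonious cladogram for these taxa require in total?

Character polarity is set by the outgroup: the derived state is whichever differs from the outgroup's state, so for Character 1 the derived state is 'absent', and for the remaining characters it is 'present'.
Only Ceratops and Xiphops show the derived state 'absent' for Character 1, supporting them as a clade.
Character 2 (derived state 'present') is shared by Ceratops, Halioma, and Xiphops — a synapomorphy uniting that clade.
Only Ceratops, Dromeus, Halioma, and Xiphops show the derived state 'present' for Character 3, supporting them as a clade.
All ingroup taxa share the derived state 'present' for Character 4; it defines the ingroup but does not resolve relationships within it.
Most parsimonious ingroup topology: (((Halioma,(Ceratops,Xiphops)),Dromeus),Leptoellus).
Changes per character on this tree: Character 1: 1; Character 2: 1; Character 3: 1; Character 4: 1.
Total = 4.

4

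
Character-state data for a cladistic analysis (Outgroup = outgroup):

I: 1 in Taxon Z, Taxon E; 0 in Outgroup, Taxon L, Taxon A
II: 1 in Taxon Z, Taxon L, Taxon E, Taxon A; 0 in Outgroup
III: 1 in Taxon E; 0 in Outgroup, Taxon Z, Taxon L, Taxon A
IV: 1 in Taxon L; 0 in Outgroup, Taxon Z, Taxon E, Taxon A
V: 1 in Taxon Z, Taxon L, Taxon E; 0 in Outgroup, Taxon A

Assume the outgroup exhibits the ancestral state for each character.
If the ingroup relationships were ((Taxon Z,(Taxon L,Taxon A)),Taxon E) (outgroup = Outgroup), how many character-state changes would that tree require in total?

7

Map each character onto ((Taxon Z,(Taxon L,Taxon A)),Taxon E) (rooted by Outgroup) and count the minimum state changes it requires (Fitch parsimony):
I: 2; II: 1; III: 1; IV: 1; V: 2.
Total tree length = 7.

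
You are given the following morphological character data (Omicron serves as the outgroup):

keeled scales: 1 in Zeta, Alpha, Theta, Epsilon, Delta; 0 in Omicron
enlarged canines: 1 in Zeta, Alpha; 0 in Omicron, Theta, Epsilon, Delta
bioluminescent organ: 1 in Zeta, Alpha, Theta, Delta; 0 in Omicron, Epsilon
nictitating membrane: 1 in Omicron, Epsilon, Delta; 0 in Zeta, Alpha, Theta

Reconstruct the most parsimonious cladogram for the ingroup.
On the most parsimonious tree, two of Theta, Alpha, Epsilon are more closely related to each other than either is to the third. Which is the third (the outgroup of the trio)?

Epsilon

Character polarity is set by the outgroup: the derived state is whichever differs from the outgroup's state, so for nictitating membrane the derived state is '0', and for the remaining characters it is '1'.
keeled scales (derived state '1') is shared by all ingroup taxa — unites the whole ingroup.
enlarged canines (derived state '1') is shared by Alpha and Zeta — a synapomorphy uniting that clade.
Only Alpha, Delta, Theta, and Zeta show the derived state '1' for bioluminescent organ, supporting them as a clade.
nictitating membrane: derived state '0' in Alpha, Theta, and Zeta only — synapomorphy for {Alpha, Theta, Zeta}.
Most parsimonious ingroup topology: ((((Zeta,Alpha),Theta),Delta),Epsilon).
Theta and Alpha share a more recent common ancestor with each other than either does with Epsilon, so Epsilon is the least closely related of the three.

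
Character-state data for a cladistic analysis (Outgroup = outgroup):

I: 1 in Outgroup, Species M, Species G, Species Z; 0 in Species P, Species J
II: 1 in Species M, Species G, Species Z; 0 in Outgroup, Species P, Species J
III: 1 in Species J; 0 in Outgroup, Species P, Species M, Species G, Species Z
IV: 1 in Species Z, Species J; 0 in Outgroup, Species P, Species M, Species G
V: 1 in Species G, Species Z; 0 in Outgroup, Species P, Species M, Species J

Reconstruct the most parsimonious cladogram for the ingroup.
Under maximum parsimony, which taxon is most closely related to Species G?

Species Z

Character polarity is set by the outgroup: the derived state is whichever differs from the outgroup's state, so for I the derived state is '0', and for the remaining characters it is '1'.
I: derived state '0' in Species J and Species P only — synapomorphy for {Species J, Species P}.
Only Species G, Species M, and Species Z show the derived state '1' for II, supporting them as a clade.
III: derived state '1' in Species J only — an autapomorphy, so it tells us nothing about relationships among taxa.
IV groups Species J and Species Z, which is incompatible with the clades supported by the remaining characters; treating it as convergent (homoplasy) costs fewer steps than any alternative tree.
Only Species G and Species Z show the derived state '1' for V, supporting them as a clade.
Most parsimonious ingroup topology: ((Species P,Species J),(Species M,(Species G,Species Z))).
Species G and Species Z form a cherry on this tree, so they are sister taxa.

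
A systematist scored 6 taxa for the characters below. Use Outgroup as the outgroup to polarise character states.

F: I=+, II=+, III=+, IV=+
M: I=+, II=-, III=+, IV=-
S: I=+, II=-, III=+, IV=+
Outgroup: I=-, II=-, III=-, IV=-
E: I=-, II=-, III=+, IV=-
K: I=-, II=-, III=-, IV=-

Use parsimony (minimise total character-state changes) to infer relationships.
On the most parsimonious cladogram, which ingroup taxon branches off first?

The outgroup has state '-' for every character, so '+' is the derived state throughout.
I: derived state '+' in F, M, and S only — synapomorphy for {F, M, S}.
II (derived state '+') is unique to F (autapomorphy; uninformative for grouping).
III (derived state '+') is shared by E, F, M, and S — a synapomorphy uniting that clade.
Only F and S show the derived state '+' for IV, supporting them as a clade.
Most parsimonious ingroup topology: ((((S,F),M),E),K).
K is sister to the clade containing all other ingroup taxa, so it is the earliest-diverging (most basal) ingroup lineage.

K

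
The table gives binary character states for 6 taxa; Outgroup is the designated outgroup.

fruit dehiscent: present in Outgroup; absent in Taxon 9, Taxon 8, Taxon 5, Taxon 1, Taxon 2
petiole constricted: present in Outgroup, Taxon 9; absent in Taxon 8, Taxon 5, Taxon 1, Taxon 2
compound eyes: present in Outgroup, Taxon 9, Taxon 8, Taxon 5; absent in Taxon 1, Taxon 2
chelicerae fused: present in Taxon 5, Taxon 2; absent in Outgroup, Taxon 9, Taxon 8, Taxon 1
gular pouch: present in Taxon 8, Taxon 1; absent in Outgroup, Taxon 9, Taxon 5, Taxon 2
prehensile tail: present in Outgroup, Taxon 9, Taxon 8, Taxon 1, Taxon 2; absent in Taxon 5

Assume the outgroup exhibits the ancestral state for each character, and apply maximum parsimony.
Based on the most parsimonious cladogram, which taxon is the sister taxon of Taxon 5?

Taxon 2

Character polarity is set by the outgroup: the derived state is whichever differs from the outgroup's state, so for fruit dehiscent, petiole constricted, compound eyes, prehensile tail the derived state is 'absent', and for the remaining characters it is 'present'.
All ingroup taxa share the derived state 'absent' for fruit dehiscent; it defines the ingroup but does not resolve relationships within it.
petiole constricted: derived state 'absent' in Taxon 1, Taxon 2, Taxon 5, and Taxon 8 only — synapomorphy for {Taxon 1, Taxon 2, Taxon 5, Taxon 8}.
compound eyes (state 'absent') occurs in Taxon 1 and Taxon 2 but conflicts with the nesting implied by the other characters — most parsimoniously interpreted as homoplasy.
chelicerae fused (derived state 'present') is shared by Taxon 2 and Taxon 5 — a synapomorphy uniting that clade.
gular pouch (derived state 'present') is shared by Taxon 1 and Taxon 8 — a synapomorphy uniting that clade.
prehensile tail: derived state 'absent' in Taxon 5 only — an autapomorphy, so it tells us nothing about relationships among taxa.
Most parsimonious ingroup topology: (Taxon 9,((Taxon 8,Taxon 1),(Taxon 5,Taxon 2))).
Taxon 5 and Taxon 2 form a cherry on this tree, so they are sister taxa.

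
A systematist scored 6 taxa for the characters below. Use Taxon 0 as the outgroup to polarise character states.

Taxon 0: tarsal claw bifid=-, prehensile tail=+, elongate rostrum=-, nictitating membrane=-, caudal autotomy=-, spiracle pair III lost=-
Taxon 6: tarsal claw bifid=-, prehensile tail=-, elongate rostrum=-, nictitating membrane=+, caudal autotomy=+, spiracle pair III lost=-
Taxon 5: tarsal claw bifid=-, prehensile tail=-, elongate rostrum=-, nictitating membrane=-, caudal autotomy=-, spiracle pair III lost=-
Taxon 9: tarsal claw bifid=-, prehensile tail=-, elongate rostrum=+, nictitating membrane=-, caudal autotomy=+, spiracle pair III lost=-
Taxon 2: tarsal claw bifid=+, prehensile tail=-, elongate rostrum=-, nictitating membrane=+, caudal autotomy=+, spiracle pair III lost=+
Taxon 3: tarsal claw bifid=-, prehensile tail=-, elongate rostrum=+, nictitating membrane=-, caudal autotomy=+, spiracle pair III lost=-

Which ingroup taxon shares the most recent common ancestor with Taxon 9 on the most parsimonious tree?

Taxon 3

Character polarity is set by the outgroup: the derived state is whichever differs from the outgroup's state, so for prehensile tail the derived state is '-', and for the remaining characters it is '+'.
tarsal claw bifid (derived state '+') is unique to Taxon 2 (autapomorphy; uninformative for grouping).
All ingroup taxa share the derived state '-' for prehensile tail; it defines the ingroup but does not resolve relationships within it.
Only Taxon 3 and Taxon 9 show the derived state '+' for elongate rostrum, supporting them as a clade.
nictitating membrane: derived state '+' in Taxon 2 and Taxon 6 only — synapomorphy for {Taxon 2, Taxon 6}.
caudal autotomy: derived state '+' in Taxon 2, Taxon 3, Taxon 6, and Taxon 9 only — synapomorphy for {Taxon 2, Taxon 3, Taxon 6, Taxon 9}.
spiracle pair III lost (derived state '+') is unique to Taxon 2 (autapomorphy; uninformative for grouping).
Most parsimonious ingroup topology: (((Taxon 6,Taxon 2),(Taxon 9,Taxon 3)),Taxon 5).
Taxon 9 and Taxon 3 form a cherry on this tree, so they are sister taxa.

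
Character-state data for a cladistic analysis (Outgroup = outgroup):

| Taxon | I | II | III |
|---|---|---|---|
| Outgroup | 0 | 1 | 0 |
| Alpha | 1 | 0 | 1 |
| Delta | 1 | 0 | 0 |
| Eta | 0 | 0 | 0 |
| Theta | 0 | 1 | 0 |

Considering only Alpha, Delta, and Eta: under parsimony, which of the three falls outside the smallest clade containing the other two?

Eta

Character polarity is set by the outgroup: the derived state is whichever differs from the outgroup's state, so for II the derived state is '0', and for the remaining characters it is '1'.
I (derived state '1') is shared by Alpha and Delta — a synapomorphy uniting that clade.
II (derived state '0') is shared by Alpha, Delta, and Eta — a synapomorphy uniting that clade.
III (derived state '1') is unique to Alpha (autapomorphy; uninformative for grouping).
Most parsimonious ingroup topology: (((Alpha,Delta),Eta),Theta).
Alpha and Delta share a more recent common ancestor with each other than either does with Eta, so Eta is the least closely related of the three.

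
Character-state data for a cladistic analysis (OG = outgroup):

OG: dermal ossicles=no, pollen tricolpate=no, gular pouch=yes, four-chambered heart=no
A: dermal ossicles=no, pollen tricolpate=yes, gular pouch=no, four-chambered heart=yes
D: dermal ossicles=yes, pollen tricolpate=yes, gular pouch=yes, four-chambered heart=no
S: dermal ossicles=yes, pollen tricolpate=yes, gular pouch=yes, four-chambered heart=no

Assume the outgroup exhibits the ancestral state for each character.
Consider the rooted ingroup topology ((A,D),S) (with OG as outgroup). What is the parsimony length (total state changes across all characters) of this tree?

Map each character onto ((A,D),S) (rooted by OG) and count the minimum state changes it requires (Fitch parsimony):
dermal ossicles: 2; pollen tricolpate: 1; gular pouch: 1; four-chambered heart: 1.
Total tree length = 5.

5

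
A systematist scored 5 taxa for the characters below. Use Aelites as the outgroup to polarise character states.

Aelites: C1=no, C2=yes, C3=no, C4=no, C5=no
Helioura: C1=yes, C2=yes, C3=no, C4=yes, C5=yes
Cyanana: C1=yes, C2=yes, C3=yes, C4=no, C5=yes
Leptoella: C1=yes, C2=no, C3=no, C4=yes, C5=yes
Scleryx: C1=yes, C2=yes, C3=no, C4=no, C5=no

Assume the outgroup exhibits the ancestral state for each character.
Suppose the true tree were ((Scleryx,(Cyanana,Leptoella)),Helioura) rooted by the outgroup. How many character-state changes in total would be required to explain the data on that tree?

Map each character onto ((Scleryx,(Cyanana,Leptoella)),Helioura) (rooted by Aelites) and count the minimum state changes it requires (Fitch parsimony):
C1: 1; C2: 1; C3: 1; C4: 2; C5: 2.
Total tree length = 7.

7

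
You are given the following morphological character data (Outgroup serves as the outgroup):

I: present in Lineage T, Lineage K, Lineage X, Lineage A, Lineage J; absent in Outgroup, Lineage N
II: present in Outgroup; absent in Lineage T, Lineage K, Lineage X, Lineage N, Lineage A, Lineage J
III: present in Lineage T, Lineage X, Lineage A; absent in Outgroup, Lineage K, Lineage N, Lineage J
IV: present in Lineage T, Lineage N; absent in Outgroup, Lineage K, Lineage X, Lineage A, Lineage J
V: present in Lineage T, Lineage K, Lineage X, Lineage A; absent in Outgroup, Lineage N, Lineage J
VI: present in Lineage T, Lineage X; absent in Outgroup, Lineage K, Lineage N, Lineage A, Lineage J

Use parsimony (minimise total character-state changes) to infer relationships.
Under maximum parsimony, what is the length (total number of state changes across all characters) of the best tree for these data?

7

Character polarity is set by the outgroup: the derived state is whichever differs from the outgroup's state, so for II the derived state is 'absent', and for the remaining characters it is 'present'.
I: derived state 'present' in Lineage A, Lineage J, Lineage K, Lineage T, and Lineage X only — synapomorphy for {Lineage A, Lineage J, Lineage K, Lineage T, Lineage X}.
All ingroup taxa share the derived state 'absent' for II; it defines the ingroup but does not resolve relationships within it.
III (derived state 'present') is shared by Lineage A, Lineage T, and Lineage X — a synapomorphy uniting that clade.
IV (state 'present') occurs in Lineage N and Lineage T but conflicts with the nesting implied by the other characters — most parsimoniously interpreted as homoplasy.
Only Lineage A, Lineage K, Lineage T, and Lineage X show the derived state 'present' for V, supporting them as a clade.
VI: derived state 'present' in Lineage T and Lineage X only — synapomorphy for {Lineage T, Lineage X}.
Most parsimonious ingroup topology: (((((Lineage T,Lineage X),Lineage A),Lineage K),Lineage J),Lineage N).
Changes per character on this tree: I: 1; II: 1; III: 1; IV: 2; V: 1; VI: 1.
Total = 7.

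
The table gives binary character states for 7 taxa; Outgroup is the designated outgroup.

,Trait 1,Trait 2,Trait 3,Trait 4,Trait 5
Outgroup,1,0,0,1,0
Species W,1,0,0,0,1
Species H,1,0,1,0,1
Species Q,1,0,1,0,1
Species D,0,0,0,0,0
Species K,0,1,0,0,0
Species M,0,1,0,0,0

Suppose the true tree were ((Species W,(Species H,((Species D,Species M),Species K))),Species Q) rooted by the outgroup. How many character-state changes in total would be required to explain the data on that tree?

Map each character onto ((Species W,(Species H,((Species D,Species M),Species K))),Species Q) (rooted by Outgroup) and count the minimum state changes it requires (Fitch parsimony):
Trait 1: 1; Trait 2: 2; Trait 3: 2; Trait 4: 1; Trait 5: 2.
Total tree length = 8.

8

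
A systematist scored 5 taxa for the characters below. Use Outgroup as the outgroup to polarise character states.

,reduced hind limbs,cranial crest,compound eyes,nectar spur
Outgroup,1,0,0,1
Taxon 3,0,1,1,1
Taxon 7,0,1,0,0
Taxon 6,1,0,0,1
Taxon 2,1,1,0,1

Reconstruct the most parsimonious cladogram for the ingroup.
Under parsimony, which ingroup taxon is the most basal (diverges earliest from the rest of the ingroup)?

Character polarity is set by the outgroup: the derived state is whichever differs from the outgroup's state, so for reduced hind limbs, nectar spur the derived state is '0', and for the remaining characters it is '1'.
Only Taxon 3 and Taxon 7 show the derived state '0' for reduced hind limbs, supporting them as a clade.
cranial crest: derived state '1' in Taxon 2, Taxon 3, and Taxon 7 only — synapomorphy for {Taxon 2, Taxon 3, Taxon 7}.
compound eyes (derived state '1') is unique to Taxon 3 (autapomorphy; uninformative for grouping).
nectar spur (derived state '0') is unique to Taxon 7 (autapomorphy; uninformative for grouping).
Most parsimonious ingroup topology: (((Taxon 3,Taxon 7),Taxon 2),Taxon 6).
Taxon 6 is sister to the clade containing all other ingroup taxa, so it is the earliest-diverging (most basal) ingroup lineage.

Taxon 6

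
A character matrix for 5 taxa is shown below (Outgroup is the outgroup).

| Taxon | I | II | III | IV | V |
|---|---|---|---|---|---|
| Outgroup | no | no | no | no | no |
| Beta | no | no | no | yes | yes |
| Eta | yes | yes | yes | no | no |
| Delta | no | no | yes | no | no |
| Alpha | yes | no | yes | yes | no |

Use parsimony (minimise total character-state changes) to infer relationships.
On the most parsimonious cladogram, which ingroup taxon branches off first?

The outgroup has state 'no' for every character, so 'yes' is the derived state throughout.
I: derived state 'yes' in Alpha and Eta only — synapomorphy for {Alpha, Eta}.
II: derived state 'yes' in Eta only — an autapomorphy, so it tells us nothing about relationships among taxa.
Only Alpha, Delta, and Eta show the derived state 'yes' for III, supporting them as a clade.
IV (state 'yes') occurs in Alpha and Beta but conflicts with the nesting implied by the other characters — most parsimoniously interpreted as homoplasy.
V (derived state 'yes') is unique to Beta (autapomorphy; uninformative for grouping).
Most parsimonious ingroup topology: (Beta,((Eta,Alpha),Delta)).
Beta is sister to the clade containing all other ingroup taxa, so it is the earliest-diverging (most basal) ingroup lineage.

Beta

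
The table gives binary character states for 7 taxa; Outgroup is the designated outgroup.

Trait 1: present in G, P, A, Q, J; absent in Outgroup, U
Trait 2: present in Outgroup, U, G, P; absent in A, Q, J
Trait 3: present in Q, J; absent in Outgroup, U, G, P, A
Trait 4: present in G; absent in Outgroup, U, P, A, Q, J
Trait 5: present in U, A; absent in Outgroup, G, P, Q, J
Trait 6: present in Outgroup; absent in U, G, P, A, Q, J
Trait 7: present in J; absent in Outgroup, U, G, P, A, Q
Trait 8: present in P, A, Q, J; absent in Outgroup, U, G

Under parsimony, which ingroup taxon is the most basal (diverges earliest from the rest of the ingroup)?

U

Character polarity is set by the outgroup: the derived state is whichever differs from the outgroup's state, so for Trait 2, Trait 6 the derived state is 'absent', and for the remaining characters it is 'present'.
Trait 1 (derived state 'present') is shared by A, G, J, P, and Q — a synapomorphy uniting that clade.
Only A, J, and Q show the derived state 'absent' for Trait 2, supporting them as a clade.
Trait 3 (derived state 'present') is shared by J and Q — a synapomorphy uniting that clade.
Trait 4: derived state 'present' in G only — an autapomorphy, so it tells us nothing about relationships among taxa.
Trait 5 (state 'present') occurs in A and U but conflicts with the nesting implied by the other characters — most parsimoniously interpreted as homoplasy.
Trait 6 (derived state 'absent') is shared by all ingroup taxa — unites the whole ingroup.
Trait 7: derived state 'present' in J only — an autapomorphy, so it tells us nothing about relationships among taxa.
Trait 8 (derived state 'present') is shared by A, J, P, and Q — a synapomorphy uniting that clade.
Most parsimonious ingroup topology: (U,(G,(P,(A,(Q,J))))).
U is sister to the clade containing all other ingroup taxa, so it is the earliest-diverging (most basal) ingroup lineage.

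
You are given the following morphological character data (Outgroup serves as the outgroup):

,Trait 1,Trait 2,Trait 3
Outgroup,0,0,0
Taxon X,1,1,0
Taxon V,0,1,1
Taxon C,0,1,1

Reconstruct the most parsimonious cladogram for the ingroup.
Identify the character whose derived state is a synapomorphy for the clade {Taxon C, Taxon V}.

Trait 3

The outgroup has state '0' for every character, so '1' is the derived state throughout.
Trait 1 (derived state '1') is unique to Taxon X (autapomorphy; uninformative for grouping).
All ingroup taxa share the derived state '1' for Trait 2; it defines the ingroup but does not resolve relationships within it.
Only Taxon C and Taxon V show the derived state '1' for Trait 3, supporting them as a clade.
Most parsimonious ingroup topology: (Taxon X,(Taxon V,Taxon C)).
The clade {Taxon C, Taxon V} is supported by Trait 3: its derived state '1' occurs in exactly those taxa and in no other taxon (including the outgroup).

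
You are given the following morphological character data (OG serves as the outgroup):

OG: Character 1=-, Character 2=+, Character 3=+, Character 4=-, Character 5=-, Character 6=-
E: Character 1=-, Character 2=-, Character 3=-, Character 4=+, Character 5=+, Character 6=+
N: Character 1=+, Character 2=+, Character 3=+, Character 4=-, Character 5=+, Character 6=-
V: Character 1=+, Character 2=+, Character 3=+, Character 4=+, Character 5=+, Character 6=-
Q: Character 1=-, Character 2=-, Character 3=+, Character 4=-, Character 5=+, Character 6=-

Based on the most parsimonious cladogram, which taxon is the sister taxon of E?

Q

Character polarity is set by the outgroup: the derived state is whichever differs from the outgroup's state, so for Character 2, Character 3 the derived state is '-', and for the remaining characters it is '+'.
Only N and V show the derived state '+' for Character 1, supporting them as a clade.
Character 2: derived state '-' in E and Q only — synapomorphy for {E, Q}.
Character 3: derived state '-' in E only — an autapomorphy, so it tells us nothing about relationships among taxa.
Character 4 (state '+') occurs in E and V but conflicts with the nesting implied by the other characters — most parsimoniously interpreted as homoplasy.
Character 5 (derived state '+') is shared by all ingroup taxa — unites the whole ingroup.
Character 6 (derived state '+') is unique to E (autapomorphy; uninformative for grouping).
Most parsimonious ingroup topology: ((E,Q),(N,V)).
E and Q form a cherry on this tree, so they are sister taxa.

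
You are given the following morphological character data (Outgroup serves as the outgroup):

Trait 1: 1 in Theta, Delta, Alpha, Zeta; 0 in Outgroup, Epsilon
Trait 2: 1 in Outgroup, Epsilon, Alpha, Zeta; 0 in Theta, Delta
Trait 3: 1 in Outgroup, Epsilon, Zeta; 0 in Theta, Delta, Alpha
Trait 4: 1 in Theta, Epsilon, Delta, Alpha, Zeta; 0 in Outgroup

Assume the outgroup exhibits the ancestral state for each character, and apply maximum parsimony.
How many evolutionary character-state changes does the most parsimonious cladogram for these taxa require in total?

4

Character polarity is set by the outgroup: the derived state is whichever differs from the outgroup's state, so for Trait 2, Trait 3 the derived state is '0', and for the remaining characters it is '1'.
Trait 1 (derived state '1') is shared by Alpha, Delta, Theta, and Zeta — a synapomorphy uniting that clade.
Trait 2 (derived state '0') is shared by Delta and Theta — a synapomorphy uniting that clade.
Trait 3 (derived state '0') is shared by Alpha, Delta, and Theta — a synapomorphy uniting that clade.
All ingroup taxa share the derived state '1' for Trait 4; it defines the ingroup but does not resolve relationships within it.
Most parsimonious ingroup topology: ((((Theta,Delta),Alpha),Zeta),Epsilon).
Changes per character on this tree: Trait 1: 1; Trait 2: 1; Trait 3: 1; Trait 4: 1.
Total = 4.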